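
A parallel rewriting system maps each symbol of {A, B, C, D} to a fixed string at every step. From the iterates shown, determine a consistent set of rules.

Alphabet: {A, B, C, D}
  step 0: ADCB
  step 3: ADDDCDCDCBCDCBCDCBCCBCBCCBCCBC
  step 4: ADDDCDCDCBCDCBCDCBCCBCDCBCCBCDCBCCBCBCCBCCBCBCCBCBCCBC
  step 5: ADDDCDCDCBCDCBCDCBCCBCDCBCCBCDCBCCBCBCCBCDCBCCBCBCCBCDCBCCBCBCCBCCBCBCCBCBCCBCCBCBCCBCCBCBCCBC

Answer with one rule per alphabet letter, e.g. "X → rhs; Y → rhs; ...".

A->ADD, B->C, C->BC, D->DC

  step 4 ⇒ step 5: ADDDCDCDCBCDCBCDCBCCBCDCBCCBCDCBCCBCBCCBCCBCBCCBCBCCBC ⇒ ADD·DC·DC·DC·BC·DC·BC·DC·BC·C·BC·DC·BC·C·BC·DC·BC·C·BC·BC·C·BC·DC·BC·C·BC·BC·C·BC·DC·BC·C·BC·BC·C·BC·C·BC·BC·C·BC·BC·C·BC·C·BC·BC·C·BC·C·BC·BC·C·BC
    A ↦ ADD
    B ↦ C
    C ↦ BC
    D ↦ DC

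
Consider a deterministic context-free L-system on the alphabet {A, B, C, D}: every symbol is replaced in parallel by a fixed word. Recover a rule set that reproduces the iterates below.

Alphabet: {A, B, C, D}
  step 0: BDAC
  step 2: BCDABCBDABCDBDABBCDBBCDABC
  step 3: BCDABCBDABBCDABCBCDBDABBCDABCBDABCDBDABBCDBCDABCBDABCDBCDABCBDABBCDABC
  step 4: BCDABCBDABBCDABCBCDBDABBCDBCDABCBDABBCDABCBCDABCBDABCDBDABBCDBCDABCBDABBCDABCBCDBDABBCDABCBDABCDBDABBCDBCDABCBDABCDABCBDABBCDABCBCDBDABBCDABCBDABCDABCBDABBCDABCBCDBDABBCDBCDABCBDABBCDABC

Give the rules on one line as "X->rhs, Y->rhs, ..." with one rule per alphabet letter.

A->B, B->BCD, C->ABC, D->BDA

  step 3 ⇒ step 4: BCDABCBDABBCDABCBCDBDABBCDABCBDABCDBDABBCDBCDABCBDABCDBCDABCBDABBCDABC ⇒ BCD·ABC·BDA·B·BCD·ABC·BCD·BDA·B·BCD·BCD·ABC·BDA·B·BCD·ABC·BCD·ABC·BDA·BCD·BDA·B·BCD·BCD·ABC·BDA·B·BCD·ABC·BCD·BDA·B·BCD·ABC·BDA·BCD·BDA·B·BCD·BCD·ABC·BDA·BCD·ABC·BDA·B·BCD·ABC·BCD·BDA·B·BCD·ABC·BDA·BCD·ABC·BDA·B·BCD·ABC·BCD·BDA·B·BCD·BCD·ABC·BDA·B·BCD·ABC
    A ↦ B
    B ↦ BCD
    C ↦ ABC
    D ↦ BDA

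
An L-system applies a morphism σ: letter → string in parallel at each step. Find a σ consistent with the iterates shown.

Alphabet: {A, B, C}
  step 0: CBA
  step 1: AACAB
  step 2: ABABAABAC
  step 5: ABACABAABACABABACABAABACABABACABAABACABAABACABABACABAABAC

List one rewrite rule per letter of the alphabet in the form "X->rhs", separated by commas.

A->AB, B->AC, C->A

  step 1 ⇒ step 2: AACAB ⇒ AB·AB·A·AB·AC
    A ↦ AB
    B ↦ AC
    C ↦ A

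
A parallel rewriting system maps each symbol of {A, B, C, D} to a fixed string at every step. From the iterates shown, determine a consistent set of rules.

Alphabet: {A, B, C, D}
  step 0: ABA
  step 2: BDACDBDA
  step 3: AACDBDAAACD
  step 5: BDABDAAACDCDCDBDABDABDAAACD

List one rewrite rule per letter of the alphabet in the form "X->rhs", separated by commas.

  step 2 ⇒ step 3: BDACDBDA ⇒ A·A·CD·BD·A·A·A·CD
    A ↦ CD
    B ↦ A
    C ↦ BD
    D ↦ A

A->CD, B->A, C->BD, D->A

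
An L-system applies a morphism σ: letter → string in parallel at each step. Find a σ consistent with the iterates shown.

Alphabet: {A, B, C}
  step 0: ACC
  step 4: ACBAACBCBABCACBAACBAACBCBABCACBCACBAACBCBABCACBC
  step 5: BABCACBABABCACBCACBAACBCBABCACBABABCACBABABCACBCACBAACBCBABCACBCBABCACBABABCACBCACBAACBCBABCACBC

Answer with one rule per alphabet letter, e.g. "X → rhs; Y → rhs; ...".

A->BA, B->AC, C->BC

  step 4 ⇒ step 5: ACBAACBCBABCACBAACBAACBCBABCACBCACBAACBCBABCACBC ⇒ BA·BC·AC·BA·BA·BC·AC·BC·AC·BA·AC·BC·BA·BC·AC·BA·BA·BC·AC·BA·BA·BC·AC·BC·AC·BA·AC·BC·BA·BC·AC·BC·BA·BC·AC·BA·BA·BC·AC·BC·AC·BA·AC·BC·BA·BC·AC·BC
    A ↦ BA
    B ↦ AC
    C ↦ BC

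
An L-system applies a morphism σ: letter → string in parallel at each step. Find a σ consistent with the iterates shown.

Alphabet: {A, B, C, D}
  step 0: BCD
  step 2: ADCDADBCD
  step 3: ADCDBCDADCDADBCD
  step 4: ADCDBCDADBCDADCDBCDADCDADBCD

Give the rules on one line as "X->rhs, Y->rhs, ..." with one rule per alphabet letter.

A->AD, B->AD, C->B, D->CD

  step 3 ⇒ step 4: ADCDBCDADCDADBCD ⇒ AD·CD·B·CD·AD·B·CD·AD·CD·B·CD·AD·CD·AD·B·CD
    A ↦ AD
    B ↦ AD
    C ↦ B
    D ↦ CD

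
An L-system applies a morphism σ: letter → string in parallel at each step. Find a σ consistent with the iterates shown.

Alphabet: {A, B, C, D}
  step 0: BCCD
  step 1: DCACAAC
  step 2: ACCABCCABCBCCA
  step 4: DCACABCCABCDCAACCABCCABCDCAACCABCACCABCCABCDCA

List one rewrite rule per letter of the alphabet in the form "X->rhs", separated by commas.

  step 1 ⇒ step 2: DCACAAC ⇒ AC·CA·BC·CA·BC·BC·CA
    A ↦ BC
    C ↦ CA
    D ↦ AC
  step 0 ⇒ step 1: BCCD ⇒ D·CA·CA·AC
    B ↦ D

A->BC, B->D, C->CA, D->AC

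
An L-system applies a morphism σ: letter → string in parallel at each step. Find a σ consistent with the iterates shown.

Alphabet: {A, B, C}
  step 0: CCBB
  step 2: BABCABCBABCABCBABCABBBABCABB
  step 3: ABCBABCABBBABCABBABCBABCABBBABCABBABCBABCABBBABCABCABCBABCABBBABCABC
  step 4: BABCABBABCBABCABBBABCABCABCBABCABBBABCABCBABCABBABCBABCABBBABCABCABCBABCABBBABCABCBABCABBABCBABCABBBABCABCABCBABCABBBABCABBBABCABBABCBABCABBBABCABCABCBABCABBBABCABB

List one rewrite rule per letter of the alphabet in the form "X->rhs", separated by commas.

  step 3 ⇒ step 4: ABCBABCABBBABCABBABCBABCABBBABCABBABCBABCABBBABCABCABCBABCABBBABCABC ⇒ B·ABC·ABB·ABC·B·ABC·ABB·B·ABC·ABC·ABC·B·ABC·ABB·B·ABC·ABC·B·ABC·ABB·ABC·B·ABC·ABB·B·ABC·ABC·ABC·B·ABC·ABB·B·ABC·ABC·B·ABC·ABB·ABC·B·ABC·ABB·B·ABC·ABC·ABC·B·ABC·ABB·B·ABC·ABB·B·ABC·ABB·ABC·B·ABC·ABB·B·ABC·ABC·ABC·B·ABC·ABB·B·ABC·ABB
    A ↦ B
    B ↦ ABC
    C ↦ ABB

A->B, B->ABC, C->ABB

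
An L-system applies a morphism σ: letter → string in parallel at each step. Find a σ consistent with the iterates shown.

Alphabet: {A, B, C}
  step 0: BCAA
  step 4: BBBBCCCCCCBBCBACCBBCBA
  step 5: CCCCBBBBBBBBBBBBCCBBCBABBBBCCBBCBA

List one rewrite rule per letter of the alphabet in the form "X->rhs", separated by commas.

A->BA, B->C, C->BB

  step 4 ⇒ step 5: BBBBCCCCCCBBCBACCBBCBA ⇒ C·C·C·C·BB·BB·BB·BB·BB·BB·C·C·BB·C·BA·BB·BB·C·C·BB·C·BA
    A ↦ BA
    B ↦ C
    C ↦ BB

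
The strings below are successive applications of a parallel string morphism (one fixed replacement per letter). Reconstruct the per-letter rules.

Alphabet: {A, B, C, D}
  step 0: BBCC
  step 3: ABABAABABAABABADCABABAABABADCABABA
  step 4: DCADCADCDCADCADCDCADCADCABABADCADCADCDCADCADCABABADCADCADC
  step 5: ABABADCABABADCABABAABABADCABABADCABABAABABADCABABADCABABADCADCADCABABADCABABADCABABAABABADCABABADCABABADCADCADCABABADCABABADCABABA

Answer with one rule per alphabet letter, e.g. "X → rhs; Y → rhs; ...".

  step 4 ⇒ step 5: DCADCADCDCADCADCDCADCADCABABADCADCADCDCADCADCABABADCADCADC ⇒ AB·ABA·DC·AB·ABA·DC·AB·ABA·AB·ABA·DC·AB·ABA·DC·AB·ABA·AB·ABA·DC·AB·ABA·DC·AB·ABA·DC·A·DC·A·DC·AB·ABA·DC·AB·ABA·DC·AB·ABA·AB·ABA·DC·AB·ABA·DC·AB·ABA·DC·A·DC·A·DC·AB·ABA·DC·AB·ABA·DC·AB·ABA
    A ↦ DC
    B ↦ A
    C ↦ ABA
    D ↦ AB

A->DC, B->A, C->ABA, D->AB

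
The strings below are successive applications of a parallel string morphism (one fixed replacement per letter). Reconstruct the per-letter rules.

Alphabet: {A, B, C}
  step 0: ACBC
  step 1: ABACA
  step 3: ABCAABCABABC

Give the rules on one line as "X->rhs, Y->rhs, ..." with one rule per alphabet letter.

  step 0 ⇒ step 1: ACBC ⇒ AB·A·C·A
    A ↦ AB
    B ↦ C
    C ↦ A

A->AB, B->C, C->A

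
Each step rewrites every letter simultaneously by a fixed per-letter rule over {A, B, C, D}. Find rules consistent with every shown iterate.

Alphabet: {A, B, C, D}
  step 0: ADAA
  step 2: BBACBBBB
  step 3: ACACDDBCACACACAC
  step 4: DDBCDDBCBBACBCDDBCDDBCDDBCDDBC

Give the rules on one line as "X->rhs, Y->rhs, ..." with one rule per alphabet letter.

  step 3 ⇒ step 4: ACACDDBCACACACAC ⇒ DD·BC·DD·BC·B·B·AC·BC·DD·BC·DD·BC·DD·BC·DD·BC
    A ↦ DD
    B ↦ AC
    C ↦ BC
    D ↦ B

A->DD, B->AC, C->BC, D->B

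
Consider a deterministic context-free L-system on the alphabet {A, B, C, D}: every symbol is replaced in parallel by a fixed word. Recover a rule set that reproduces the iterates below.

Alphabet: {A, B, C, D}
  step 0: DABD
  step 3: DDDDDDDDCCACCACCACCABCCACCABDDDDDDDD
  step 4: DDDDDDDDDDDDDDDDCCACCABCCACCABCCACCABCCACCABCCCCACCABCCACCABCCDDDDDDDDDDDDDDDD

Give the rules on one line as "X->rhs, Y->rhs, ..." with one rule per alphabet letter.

A->B, B->CC, C->CCA, D->DD

  step 3 ⇒ step 4: DDDDDDDDCCACCACCACCABCCACCABDDDDDDDD ⇒ DD·DD·DD·DD·DD·DD·DD·DD·CCA·CCA·B·CCA·CCA·B·CCA·CCA·B·CCA·CCA·B·CC·CCA·CCA·B·CCA·CCA·B·CC·DD·DD·DD·DD·DD·DD·DD·DD
    A ↦ B
    B ↦ CC
    C ↦ CCA
    D ↦ DD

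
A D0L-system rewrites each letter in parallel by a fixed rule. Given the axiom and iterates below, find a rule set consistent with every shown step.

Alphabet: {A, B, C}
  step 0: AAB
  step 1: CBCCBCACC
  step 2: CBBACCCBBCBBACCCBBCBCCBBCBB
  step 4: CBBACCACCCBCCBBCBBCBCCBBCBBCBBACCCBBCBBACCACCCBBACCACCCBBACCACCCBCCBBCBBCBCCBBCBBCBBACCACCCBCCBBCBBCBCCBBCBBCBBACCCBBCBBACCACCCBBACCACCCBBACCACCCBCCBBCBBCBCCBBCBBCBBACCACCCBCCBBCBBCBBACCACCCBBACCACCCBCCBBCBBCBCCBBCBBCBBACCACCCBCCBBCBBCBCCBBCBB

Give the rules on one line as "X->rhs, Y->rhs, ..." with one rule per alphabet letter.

  step 1 ⇒ step 2: CBCCBCACC ⇒ CBB·ACC·CBB·CBB·ACC·CBB·CBC·CBB·CBB
    A ↦ CBC
    B ↦ ACC
    C ↦ CBB

A->CBC, B->ACC, C->CBB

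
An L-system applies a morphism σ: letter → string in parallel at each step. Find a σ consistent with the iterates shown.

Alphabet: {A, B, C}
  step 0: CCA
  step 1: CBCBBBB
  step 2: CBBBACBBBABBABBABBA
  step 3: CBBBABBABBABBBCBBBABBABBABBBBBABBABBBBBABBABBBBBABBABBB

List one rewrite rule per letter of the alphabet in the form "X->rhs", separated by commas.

  step 2 ⇒ step 3: CBBBACBBBABBABBABBA ⇒ CB·BBA·BBA·BBA·BBB·CB·BBA·BBA·BBA·BBB·BBA·BBA·BBB·BBA·BBA·BBB·BBA·BBA·BBB
    A ↦ BBB
    B ↦ BBA
    C ↦ CB

A->BBB, B->BBA, C->CB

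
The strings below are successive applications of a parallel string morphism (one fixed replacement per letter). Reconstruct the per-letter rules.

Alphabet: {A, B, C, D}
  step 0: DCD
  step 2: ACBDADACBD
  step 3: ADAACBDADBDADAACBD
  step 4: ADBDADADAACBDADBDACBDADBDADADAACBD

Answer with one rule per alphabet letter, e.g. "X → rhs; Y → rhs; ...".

  step 3 ⇒ step 4: ADAACBDADBDADAACBD ⇒ AD·BD·AD·AD·A·AC·BD·AD·BD·AC·BD·AD·BD·AD·AD·A·AC·BD
    A ↦ AD
    B ↦ AC
    C ↦ A
    D ↦ BD

A->AD, B->AC, C->A, D->BD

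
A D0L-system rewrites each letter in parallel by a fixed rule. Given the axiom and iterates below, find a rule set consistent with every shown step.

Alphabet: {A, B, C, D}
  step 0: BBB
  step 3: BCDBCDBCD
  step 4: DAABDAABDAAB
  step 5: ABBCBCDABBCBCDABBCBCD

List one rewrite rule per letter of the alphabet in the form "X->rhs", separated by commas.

  step 4 ⇒ step 5: DAABDAABDAAB ⇒ AB·BC·BC·D·AB·BC·BC·D·AB·BC·BC·D
    A ↦ BC
    B ↦ D
    D ↦ AB
  step 3 ⇒ step 4: BCDBCDBCD ⇒ D·A·AB·D·A·AB·D·A·AB
    C ↦ A

A->BC, B->D, C->A, D->AB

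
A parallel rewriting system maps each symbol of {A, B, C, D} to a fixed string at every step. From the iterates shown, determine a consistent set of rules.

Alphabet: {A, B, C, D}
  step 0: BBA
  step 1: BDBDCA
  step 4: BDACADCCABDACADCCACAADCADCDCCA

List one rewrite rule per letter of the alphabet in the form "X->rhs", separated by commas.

  step 0 ⇒ step 1: BBA ⇒ BD·BD·CA
    A ↦ CA
    B ↦ BD
    C ↦ DC  (constrained at step 1)
    D ↦ A  (constrained at step 1)

A->CA, B->BD, C->DC, D->A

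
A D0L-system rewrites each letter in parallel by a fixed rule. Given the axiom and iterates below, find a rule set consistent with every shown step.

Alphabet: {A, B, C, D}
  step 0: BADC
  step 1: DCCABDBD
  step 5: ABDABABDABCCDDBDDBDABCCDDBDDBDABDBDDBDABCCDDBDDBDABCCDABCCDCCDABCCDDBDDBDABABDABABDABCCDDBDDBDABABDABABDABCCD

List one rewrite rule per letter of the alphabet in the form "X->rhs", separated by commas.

A->CC, B->D, C->DBD, D->AB

  step 0 ⇒ step 1: BADC ⇒ D·CC·AB·DBD
    A ↦ CC
    B ↦ D
    C ↦ DBD
    D ↦ AB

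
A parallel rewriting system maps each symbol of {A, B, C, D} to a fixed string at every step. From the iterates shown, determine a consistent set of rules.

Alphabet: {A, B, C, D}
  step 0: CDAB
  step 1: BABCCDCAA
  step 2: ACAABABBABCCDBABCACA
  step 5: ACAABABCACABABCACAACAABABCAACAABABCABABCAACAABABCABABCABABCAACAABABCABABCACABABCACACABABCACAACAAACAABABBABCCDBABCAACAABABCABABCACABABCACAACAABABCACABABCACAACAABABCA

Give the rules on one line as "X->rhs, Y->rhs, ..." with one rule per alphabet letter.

A->CA, B->A, C->BAB, D->CCD

  step 1 ⇒ step 2: BABCCDCAA ⇒ A·CA·A·BAB·BAB·CCD·BAB·CA·CA
    A ↦ CA
    B ↦ A
    C ↦ BAB
    D ↦ CCD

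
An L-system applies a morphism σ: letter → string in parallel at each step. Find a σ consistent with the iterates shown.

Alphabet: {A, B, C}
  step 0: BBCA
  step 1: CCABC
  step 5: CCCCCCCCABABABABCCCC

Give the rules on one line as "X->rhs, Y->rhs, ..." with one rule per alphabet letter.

  step 0 ⇒ step 1: BBCA ⇒ C·C·AB·C
    A ↦ C
    B ↦ C
    C ↦ AB

A->C, B->C, C->AB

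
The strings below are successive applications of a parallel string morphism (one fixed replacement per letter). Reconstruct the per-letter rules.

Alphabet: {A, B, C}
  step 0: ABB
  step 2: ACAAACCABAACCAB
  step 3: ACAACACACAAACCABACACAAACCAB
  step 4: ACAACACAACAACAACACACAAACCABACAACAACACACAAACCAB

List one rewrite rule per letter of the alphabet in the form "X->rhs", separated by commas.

  step 3 ⇒ step 4: ACAACACACAAACCABACACAAACCAB ⇒ AC·A·AC·AC·A·AC·A·AC·A·AC·AC·AC·A·A·AC·CAB·AC·A·AC·A·AC·AC·AC·A·A·AC·CAB
    A ↦ AC
    B ↦ CAB
    C ↦ A

A->AC, B->CAB, C->A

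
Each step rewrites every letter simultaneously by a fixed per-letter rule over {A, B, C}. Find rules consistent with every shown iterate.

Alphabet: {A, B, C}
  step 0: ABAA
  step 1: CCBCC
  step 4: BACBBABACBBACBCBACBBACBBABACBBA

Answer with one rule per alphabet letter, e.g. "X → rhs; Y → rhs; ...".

A->C, B->CB, C->BA

  step 0 ⇒ step 1: ABAA ⇒ C·CB·C·C
    A ↦ C
    B ↦ CB
    C ↦ BA  (constrained at step 1)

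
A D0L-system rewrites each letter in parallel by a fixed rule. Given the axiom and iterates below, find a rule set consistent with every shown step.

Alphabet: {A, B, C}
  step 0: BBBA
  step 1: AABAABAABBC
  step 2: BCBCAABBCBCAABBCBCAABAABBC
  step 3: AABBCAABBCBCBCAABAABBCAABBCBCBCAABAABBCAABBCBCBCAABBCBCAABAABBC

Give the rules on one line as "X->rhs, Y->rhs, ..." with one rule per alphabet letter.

  step 2 ⇒ step 3: BCBCAABBCBCAABBCBCAABAABBC ⇒ AAB·BC·AAB·BC·BC·BC·AAB·AAB·BC·AAB·BC·BC·BC·AAB·AAB·BC·AAB·BC·BC·BC·AAB·BC·BC·AAB·AAB·BC
    A ↦ BC
    B ↦ AAB
    C ↦ BC

A->BC, B->AAB, C->BC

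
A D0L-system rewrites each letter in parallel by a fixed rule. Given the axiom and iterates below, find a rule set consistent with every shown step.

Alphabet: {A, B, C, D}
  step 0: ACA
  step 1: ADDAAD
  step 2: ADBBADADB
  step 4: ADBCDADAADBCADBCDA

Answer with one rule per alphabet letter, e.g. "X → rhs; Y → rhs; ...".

A->AD, B->C, C->DA, D->B

  step 1 ⇒ step 2: ADDAAD ⇒ AD·B·B·AD·AD·B
    A ↦ AD
    D ↦ B
    B ↦ C  (constrained at step 2)
  step 0 ⇒ step 1: ACA ⇒ AD·DA·AD
    C ↦ DA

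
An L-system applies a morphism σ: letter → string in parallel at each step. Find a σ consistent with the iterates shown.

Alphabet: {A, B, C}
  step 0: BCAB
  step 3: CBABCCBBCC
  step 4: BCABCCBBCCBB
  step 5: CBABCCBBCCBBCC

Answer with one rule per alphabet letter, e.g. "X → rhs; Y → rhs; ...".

A->ABC, B->C, C->B

  step 4 ⇒ step 5: BCABCCBBCCBB ⇒ C·B·ABC·C·B·B·C·C·B·B·C·C
    A ↦ ABC
    B ↦ C
    C ↦ B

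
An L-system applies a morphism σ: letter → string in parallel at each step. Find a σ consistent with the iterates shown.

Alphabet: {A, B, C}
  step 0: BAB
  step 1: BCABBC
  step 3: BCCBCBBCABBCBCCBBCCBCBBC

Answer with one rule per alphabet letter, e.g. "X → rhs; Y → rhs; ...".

  step 0 ⇒ step 1: BAB ⇒ BC·AB·BC
    A ↦ AB
    B ↦ BC
    C ↦ CB  (constrained at step 1)

A->AB, B->BC, C->CB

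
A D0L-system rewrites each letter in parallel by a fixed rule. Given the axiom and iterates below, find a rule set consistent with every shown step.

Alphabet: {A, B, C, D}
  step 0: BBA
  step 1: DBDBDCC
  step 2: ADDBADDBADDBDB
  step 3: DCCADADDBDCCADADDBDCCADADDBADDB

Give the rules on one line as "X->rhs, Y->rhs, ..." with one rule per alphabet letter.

  step 2 ⇒ step 3: ADDBADDBADDBDB ⇒ DCC·AD·AD·DB·DCC·AD·AD·DB·DCC·AD·AD·DB·AD·DB
    A ↦ DCC
    B ↦ DB
    D ↦ AD
  step 1 ⇒ step 2: DBDBDCC ⇒ AD·DB·AD·DB·AD·DB·DB
    C ↦ DB

A->DCC, B->DB, C->DB, D->AD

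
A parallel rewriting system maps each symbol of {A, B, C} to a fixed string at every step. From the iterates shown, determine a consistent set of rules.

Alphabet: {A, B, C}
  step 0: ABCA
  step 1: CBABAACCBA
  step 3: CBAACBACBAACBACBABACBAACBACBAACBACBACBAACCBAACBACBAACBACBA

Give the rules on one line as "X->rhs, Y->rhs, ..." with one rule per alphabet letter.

  step 0 ⇒ step 1: ABCA ⇒ CBA·BA·AC·CBA
    A ↦ CBA
    B ↦ BA
    C ↦ AC

A->CBA, B->BA, C->AC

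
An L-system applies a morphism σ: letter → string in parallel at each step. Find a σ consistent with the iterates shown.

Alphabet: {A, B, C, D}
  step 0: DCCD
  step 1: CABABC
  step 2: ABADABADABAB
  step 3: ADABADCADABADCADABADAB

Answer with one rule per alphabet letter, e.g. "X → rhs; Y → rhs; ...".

A->AD, B->AB, C->AB, D->C

  step 2 ⇒ step 3: ABADABADABAB ⇒ AD·AB·AD·C·AD·AB·AD·C·AD·AB·AD·AB
    A ↦ AD
    B ↦ AB
    D ↦ C
  step 0 ⇒ step 1: DCCD ⇒ C·AB·AB·C
    C ↦ AB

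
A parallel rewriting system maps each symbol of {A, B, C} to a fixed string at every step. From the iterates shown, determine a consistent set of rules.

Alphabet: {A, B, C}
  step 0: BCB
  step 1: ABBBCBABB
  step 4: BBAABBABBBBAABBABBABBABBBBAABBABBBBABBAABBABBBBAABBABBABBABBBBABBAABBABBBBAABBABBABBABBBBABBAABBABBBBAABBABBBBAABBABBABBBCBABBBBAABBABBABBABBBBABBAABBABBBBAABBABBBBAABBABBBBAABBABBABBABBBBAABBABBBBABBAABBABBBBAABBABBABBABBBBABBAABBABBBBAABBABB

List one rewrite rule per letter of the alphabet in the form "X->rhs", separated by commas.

A->BBA, B->ABB, C->BCB

  step 0 ⇒ step 1: BCB ⇒ ABB·BCB·ABB
    B ↦ ABB
    C ↦ BCB
    A ↦ BBA  (constrained at step 1)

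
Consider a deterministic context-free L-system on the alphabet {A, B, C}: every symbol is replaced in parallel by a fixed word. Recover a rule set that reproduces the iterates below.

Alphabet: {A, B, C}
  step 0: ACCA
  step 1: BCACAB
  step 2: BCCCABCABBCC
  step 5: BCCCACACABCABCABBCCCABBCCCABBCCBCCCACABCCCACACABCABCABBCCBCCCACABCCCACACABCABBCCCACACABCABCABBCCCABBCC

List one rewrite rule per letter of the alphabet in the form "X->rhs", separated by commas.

A->B, B->BCC, C->CA

  step 1 ⇒ step 2: BCACAB ⇒ BCC·CA·B·CA·B·BCC
    A ↦ B
    B ↦ BCC
    C ↦ CA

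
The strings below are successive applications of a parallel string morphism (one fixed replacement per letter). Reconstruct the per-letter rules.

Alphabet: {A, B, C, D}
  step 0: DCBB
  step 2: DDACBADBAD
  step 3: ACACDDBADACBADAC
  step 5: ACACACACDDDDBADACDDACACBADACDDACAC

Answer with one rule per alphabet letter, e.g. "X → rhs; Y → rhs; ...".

  step 2 ⇒ step 3: DDACBADBAD ⇒ AC·AC·D·D·BA·D·AC·BA·D·AC
    A ↦ D
    B ↦ BA
    C ↦ D
    D ↦ AC

A->D, B->BA, C->D, D->AC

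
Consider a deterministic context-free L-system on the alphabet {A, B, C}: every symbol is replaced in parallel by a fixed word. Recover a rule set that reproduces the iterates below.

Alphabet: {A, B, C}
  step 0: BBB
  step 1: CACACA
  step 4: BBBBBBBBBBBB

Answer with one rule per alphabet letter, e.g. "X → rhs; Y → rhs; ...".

A->B, B->CA, C->B

  step 0 ⇒ step 1: BBB ⇒ CA·CA·CA
    B ↦ CA
    A ↦ B  (constrained at step 1)
    C ↦ B  (constrained at step 1)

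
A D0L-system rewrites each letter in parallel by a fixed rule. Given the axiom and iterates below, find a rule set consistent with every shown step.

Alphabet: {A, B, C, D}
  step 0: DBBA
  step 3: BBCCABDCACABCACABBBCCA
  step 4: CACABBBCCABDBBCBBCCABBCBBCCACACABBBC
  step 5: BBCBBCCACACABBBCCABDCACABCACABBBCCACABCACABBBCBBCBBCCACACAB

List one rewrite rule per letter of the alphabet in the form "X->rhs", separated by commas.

A->BC, B->CA, C->B, D->BD

  step 4 ⇒ step 5: CACABBBCCABDBBCBBCCABBCBBCCACACABBBC ⇒ B·BC·B·BC·CA·CA·CA·B·B·BC·CA·BD·CA·CA·B·CA·CA·B·B·BC·CA·CA·B·CA·CA·B·B·BC·B·BC·B·BC·CA·CA·CA·B
    A ↦ BC
    B ↦ CA
    C ↦ B
    D ↦ BD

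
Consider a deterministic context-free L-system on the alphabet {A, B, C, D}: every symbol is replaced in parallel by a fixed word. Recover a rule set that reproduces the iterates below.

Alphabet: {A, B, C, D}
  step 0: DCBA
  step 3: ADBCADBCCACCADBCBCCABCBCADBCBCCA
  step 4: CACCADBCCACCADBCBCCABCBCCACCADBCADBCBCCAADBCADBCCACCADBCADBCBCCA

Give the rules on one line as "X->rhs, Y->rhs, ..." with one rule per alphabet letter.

  step 3 ⇒ step 4: ADBCADBCCACCADBCBCCABCBCADBCBCCA ⇒ CA·CC·AD·BC·CA·CC·AD·BC·BC·CA·BC·BC·CA·CC·AD·BC·AD·BC·BC·CA·AD·BC·AD·BC·CA·CC·AD·BC·AD·BC·BC·CA
    A ↦ CA
    B ↦ AD
    C ↦ BC
    D ↦ CC

A->CA, B->AD, C->BC, D->CC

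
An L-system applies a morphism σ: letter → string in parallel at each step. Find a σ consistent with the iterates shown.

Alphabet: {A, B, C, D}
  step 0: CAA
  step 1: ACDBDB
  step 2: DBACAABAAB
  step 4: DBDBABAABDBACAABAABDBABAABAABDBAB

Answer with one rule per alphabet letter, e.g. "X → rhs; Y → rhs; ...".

  step 1 ⇒ step 2: ACDBDB ⇒ DB·AC·A·AB·A·AB
    A ↦ DB
    B ↦ AB
    C ↦ AC
    D ↦ A

A->DB, B->AB, C->AC, D->A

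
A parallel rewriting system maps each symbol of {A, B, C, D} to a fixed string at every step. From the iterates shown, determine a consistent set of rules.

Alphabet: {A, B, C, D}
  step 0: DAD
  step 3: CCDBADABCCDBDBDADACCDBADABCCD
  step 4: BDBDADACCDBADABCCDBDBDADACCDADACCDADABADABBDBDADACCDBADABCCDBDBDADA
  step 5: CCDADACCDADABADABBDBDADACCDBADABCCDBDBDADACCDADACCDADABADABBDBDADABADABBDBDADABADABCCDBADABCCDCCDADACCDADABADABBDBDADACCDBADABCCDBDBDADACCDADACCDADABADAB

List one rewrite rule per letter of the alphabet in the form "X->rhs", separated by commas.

  step 4 ⇒ step 5: BDBDADACCDBADABCCDBDBDADACCDADACCDADABADABBDBDADACCDBADABCCDBDBDADA ⇒ CCD·ADA·CCD·ADA·B·ADA·B·BD·BD·ADA·CCD·B·ADA·B·CCD·BD·BD·ADA·CCD·ADA·CCD·ADA·B·ADA·B·BD·BD·ADA·B·ADA·B·BD·BD·ADA·B·ADA·B·CCD·B·ADA·B·CCD·CCD·ADA·CCD·ADA·B·ADA·B·BD·BD·ADA·CCD·B·ADA·B·CCD·BD·BD·ADA·CCD·ADA·CCD·ADA·B·ADA·B
    A ↦ B
    B ↦ CCD
    C ↦ BD
    D ↦ ADA

A->B, B->CCD, C->BD, D->ADA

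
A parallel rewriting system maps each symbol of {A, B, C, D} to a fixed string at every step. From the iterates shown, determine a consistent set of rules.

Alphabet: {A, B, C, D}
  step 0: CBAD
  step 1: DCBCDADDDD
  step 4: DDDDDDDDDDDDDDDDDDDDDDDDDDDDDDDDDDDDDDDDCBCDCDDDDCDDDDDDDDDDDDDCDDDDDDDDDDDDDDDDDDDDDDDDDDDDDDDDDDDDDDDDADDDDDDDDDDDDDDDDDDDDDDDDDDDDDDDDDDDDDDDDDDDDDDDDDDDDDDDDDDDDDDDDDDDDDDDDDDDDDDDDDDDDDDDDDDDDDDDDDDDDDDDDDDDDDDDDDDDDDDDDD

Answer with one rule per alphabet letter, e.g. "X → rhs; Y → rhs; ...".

A->DAD, B->BC, C->DC, D->DDD

  step 0 ⇒ step 1: CBAD ⇒ DC·BC·DAD·DDD
    A ↦ DAD
    B ↦ BC
    C ↦ DC
    D ↦ DDD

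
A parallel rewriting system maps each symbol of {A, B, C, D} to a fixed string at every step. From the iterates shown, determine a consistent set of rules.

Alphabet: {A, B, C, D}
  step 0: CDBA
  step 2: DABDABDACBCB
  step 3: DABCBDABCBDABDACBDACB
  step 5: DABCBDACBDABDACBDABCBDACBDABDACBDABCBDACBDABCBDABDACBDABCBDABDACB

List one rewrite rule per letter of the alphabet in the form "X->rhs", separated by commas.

  step 2 ⇒ step 3: DABDABDACBCB ⇒ DA·B·CB·DA·B·CB·DA·B·DA·CB·DA·CB
    A ↦ B
    B ↦ CB
    C ↦ DA
    D ↦ DA

A->B, B->CB, C->DA, D->DA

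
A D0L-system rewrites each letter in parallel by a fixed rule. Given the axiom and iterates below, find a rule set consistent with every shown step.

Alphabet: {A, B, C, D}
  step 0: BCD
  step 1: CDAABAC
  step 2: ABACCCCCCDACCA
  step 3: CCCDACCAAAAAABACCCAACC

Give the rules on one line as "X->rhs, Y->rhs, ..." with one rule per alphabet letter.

A->CC, B->CDA, C->A, D->BAC

  step 2 ⇒ step 3: ABACCCCCCDACCA ⇒ CC·CDA·CC·A·A·A·A·A·A·BAC·CC·A·A·CC
    A ↦ CC
    B ↦ CDA
    C ↦ A
    D ↦ BAC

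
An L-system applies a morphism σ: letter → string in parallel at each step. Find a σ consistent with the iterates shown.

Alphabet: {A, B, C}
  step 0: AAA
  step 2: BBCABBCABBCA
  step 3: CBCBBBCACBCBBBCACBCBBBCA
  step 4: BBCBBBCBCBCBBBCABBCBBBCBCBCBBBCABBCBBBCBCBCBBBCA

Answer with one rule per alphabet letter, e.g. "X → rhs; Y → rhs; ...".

  step 3 ⇒ step 4: CBCBBBCACBCBBBCACBCBBBCA ⇒ BB·CB·BB·CB·CB·CB·BB·CA·BB·CB·BB·CB·CB·CB·BB·CA·BB·CB·BB·CB·CB·CB·BB·CA
    A ↦ CA
    B ↦ CB
    C ↦ BB

A->CA, B->CB, C->BB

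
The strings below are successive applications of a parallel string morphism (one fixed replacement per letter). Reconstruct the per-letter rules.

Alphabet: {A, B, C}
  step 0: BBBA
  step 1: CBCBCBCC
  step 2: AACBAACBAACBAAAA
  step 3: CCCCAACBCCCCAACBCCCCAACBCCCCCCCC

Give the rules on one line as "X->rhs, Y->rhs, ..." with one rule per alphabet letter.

  step 2 ⇒ step 3: AACBAACBAACBAAAA ⇒ CC·CC·AA·CB·CC·CC·AA·CB·CC·CC·AA·CB·CC·CC·CC·CC
    A ↦ CC
    B ↦ CB
    C ↦ AA

A->CC, B->CB, C->AA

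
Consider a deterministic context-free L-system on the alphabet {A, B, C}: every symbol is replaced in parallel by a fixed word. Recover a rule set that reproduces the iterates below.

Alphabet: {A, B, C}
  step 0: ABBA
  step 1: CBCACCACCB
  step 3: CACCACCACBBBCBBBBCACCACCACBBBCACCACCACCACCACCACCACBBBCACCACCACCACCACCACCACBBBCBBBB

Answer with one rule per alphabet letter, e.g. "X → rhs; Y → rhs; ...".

A->CB, B->CAC, C->BBB

  step 0 ⇒ step 1: ABBA ⇒ CB·CAC·CAC·CB
    A ↦ CB
    B ↦ CAC
    C ↦ BBB  (constrained at step 1)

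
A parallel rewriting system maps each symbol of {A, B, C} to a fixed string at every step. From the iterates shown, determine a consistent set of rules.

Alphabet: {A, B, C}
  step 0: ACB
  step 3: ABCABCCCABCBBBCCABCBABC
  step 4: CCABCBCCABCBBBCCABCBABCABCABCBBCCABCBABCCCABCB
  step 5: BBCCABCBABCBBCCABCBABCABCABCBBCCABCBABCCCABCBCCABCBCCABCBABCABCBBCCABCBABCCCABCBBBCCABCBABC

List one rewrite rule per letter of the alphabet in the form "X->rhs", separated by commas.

A->CC, B->ABC, C->B

  step 4 ⇒ step 5: CCABCBCCABCBBBCCABCBABCABCABCBBCCABCBABCCCABCB ⇒ B·B·CC·ABC·B·ABC·B·B·CC·ABC·B·ABC·ABC·ABC·B·B·CC·ABC·B·ABC·CC·ABC·B·CC·ABC·B·CC·ABC·B·ABC·ABC·B·B·CC·ABC·B·ABC·CC·ABC·B·B·B·CC·ABC·B·ABC
    A ↦ CC
    B ↦ ABC
    C ↦ B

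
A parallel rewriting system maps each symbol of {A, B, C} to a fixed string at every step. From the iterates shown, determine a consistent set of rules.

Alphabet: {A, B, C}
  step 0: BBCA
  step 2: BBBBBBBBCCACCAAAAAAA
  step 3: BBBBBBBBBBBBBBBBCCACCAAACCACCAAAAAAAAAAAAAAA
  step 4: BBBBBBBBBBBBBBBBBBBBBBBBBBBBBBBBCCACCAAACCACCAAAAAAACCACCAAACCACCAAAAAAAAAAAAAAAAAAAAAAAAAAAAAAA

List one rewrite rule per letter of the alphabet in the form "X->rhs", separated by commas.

A->AA, B->BB, C->CCA

  step 3 ⇒ step 4: BBBBBBBBBBBBBBBBCCACCAAACCACCAAAAAAAAAAAAAAA ⇒ BB·BB·BB·BB·BB·BB·BB·BB·BB·BB·BB·BB·BB·BB·BB·BB·CCA·CCA·AA·CCA·CCA·AA·AA·AA·CCA·CCA·AA·CCA·CCA·AA·AA·AA·AA·AA·AA·AA·AA·AA·AA·AA·AA·AA·AA·AA
    A ↦ AA
    B ↦ BB
    C ↦ CCA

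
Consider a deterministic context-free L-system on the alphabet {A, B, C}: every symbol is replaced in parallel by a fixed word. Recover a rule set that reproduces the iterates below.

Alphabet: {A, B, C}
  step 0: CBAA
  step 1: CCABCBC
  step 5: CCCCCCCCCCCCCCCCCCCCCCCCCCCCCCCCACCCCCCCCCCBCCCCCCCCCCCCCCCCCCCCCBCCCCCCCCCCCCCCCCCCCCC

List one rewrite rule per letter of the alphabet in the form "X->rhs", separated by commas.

  step 0 ⇒ step 1: CBAA ⇒ CC·A·BC·BC
    A ↦ BC
    B ↦ A
    C ↦ CC

A->BC, B->A, C->CC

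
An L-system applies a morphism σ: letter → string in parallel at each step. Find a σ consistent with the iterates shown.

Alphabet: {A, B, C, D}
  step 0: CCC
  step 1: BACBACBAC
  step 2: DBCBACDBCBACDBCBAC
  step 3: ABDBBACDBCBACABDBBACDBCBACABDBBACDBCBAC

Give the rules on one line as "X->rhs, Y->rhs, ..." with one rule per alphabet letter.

  step 2 ⇒ step 3: DBCBACDBCBACDBCBAC ⇒ AB·DB·BAC·DB·C·BAC·AB·DB·BAC·DB·C·BAC·AB·DB·BAC·DB·C·BAC
    A ↦ C
    B ↦ DB
    C ↦ BAC
    D ↦ AB

A->C, B->DB, C->BAC, D->AB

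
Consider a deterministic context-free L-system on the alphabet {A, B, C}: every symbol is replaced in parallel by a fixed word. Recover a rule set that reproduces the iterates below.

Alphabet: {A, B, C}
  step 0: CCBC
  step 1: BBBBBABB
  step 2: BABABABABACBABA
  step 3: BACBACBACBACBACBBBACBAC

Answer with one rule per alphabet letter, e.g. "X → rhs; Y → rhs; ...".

A->C, B->BA, C->BB

  step 2 ⇒ step 3: BABABABABACBABA ⇒ BA·C·BA·C·BA·C·BA·C·BA·C·BB·BA·C·BA·C
    A ↦ C
    B ↦ BA
    C ↦ BB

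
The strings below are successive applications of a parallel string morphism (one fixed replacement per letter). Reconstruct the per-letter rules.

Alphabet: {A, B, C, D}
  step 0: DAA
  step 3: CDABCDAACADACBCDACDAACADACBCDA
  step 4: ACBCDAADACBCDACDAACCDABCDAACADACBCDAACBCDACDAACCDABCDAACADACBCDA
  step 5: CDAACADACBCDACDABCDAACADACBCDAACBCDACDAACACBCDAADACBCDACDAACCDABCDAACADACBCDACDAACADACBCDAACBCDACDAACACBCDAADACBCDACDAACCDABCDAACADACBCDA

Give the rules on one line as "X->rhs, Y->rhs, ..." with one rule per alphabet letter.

A->CDA, B->AD, C->AC, D->B

  step 4 ⇒ step 5: ACBCDAADACBCDACDAACCDABCDAACADACBCDAACBCDACDAACCDABCDAACADACBCDA ⇒ CDA·AC·AD·AC·B·CDA·CDA·B·CDA·AC·AD·AC·B·CDA·AC·B·CDA·CDA·AC·AC·B·CDA·AD·AC·B·CDA·CDA·AC·CDA·B·CDA·AC·AD·AC·B·CDA·CDA·AC·AD·AC·B·CDA·AC·B·CDA·CDA·AC·AC·B·CDA·AD·AC·B·CDA·CDA·AC·CDA·B·CDA·AC·AD·AC·B·CDA
    A ↦ CDA
    B ↦ AD
    C ↦ AC
    D ↦ B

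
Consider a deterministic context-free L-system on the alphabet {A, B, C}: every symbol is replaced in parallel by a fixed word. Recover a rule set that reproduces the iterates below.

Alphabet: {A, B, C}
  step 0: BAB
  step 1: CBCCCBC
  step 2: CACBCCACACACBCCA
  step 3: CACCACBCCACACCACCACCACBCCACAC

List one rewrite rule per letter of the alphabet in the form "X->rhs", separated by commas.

A->C, B->CBC, C->CA

  step 2 ⇒ step 3: CACBCCACACACBCCA ⇒ CA·C·CA·CBC·CA·CA·C·CA·C·CA·C·CA·CBC·CA·CA·C
    A ↦ C
    B ↦ CBC
    C ↦ CA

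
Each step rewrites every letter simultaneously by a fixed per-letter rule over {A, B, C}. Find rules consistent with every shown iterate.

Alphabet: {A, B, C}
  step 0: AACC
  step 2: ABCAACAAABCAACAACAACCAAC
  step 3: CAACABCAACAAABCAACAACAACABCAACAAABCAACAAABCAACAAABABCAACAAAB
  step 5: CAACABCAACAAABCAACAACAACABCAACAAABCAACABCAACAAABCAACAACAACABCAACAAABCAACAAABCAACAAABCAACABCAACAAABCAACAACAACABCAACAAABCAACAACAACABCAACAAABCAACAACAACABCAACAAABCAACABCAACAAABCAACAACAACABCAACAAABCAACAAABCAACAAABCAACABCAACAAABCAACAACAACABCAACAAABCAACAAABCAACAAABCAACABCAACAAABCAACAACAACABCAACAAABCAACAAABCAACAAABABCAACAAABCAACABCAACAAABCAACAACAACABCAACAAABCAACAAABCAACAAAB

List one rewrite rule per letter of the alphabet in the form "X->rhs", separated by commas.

A->CAA, B->C, C->AB

  step 2 ⇒ step 3: ABCAACAAABCAACAACAACCAAC ⇒ CAA·C·AB·CAA·CAA·AB·CAA·CAA·CAA·C·AB·CAA·CAA·AB·CAA·CAA·AB·CAA·CAA·AB·AB·CAA·CAA·AB
    A ↦ CAA
    B ↦ C
    C ↦ AB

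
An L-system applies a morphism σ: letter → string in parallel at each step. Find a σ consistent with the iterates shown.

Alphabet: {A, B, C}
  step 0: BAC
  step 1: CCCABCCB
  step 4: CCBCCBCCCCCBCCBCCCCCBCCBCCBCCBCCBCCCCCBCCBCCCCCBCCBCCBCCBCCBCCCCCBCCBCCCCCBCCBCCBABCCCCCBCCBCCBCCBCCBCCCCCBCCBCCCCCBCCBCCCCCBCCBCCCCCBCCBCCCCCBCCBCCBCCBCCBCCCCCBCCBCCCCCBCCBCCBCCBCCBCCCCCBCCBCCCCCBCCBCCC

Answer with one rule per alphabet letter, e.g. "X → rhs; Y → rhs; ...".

A->AB, B->CCC, C->CCB

  step 0 ⇒ step 1: BAC ⇒ CCC·AB·CCB
    A ↦ AB
    B ↦ CCC
    C ↦ CCB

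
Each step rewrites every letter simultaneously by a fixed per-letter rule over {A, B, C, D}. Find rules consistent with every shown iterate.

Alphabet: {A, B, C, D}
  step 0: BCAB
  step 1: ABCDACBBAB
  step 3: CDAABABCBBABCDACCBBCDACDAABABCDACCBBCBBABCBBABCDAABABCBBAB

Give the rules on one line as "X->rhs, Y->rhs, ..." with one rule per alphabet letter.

  step 0 ⇒ step 1: BCAB ⇒ AB·CDA·CBB·AB
    A ↦ CBB
    B ↦ AB
    C ↦ CDA
    D ↦ C  (constrained at step 1)

A->CBB, B->AB, C->CDA, D->C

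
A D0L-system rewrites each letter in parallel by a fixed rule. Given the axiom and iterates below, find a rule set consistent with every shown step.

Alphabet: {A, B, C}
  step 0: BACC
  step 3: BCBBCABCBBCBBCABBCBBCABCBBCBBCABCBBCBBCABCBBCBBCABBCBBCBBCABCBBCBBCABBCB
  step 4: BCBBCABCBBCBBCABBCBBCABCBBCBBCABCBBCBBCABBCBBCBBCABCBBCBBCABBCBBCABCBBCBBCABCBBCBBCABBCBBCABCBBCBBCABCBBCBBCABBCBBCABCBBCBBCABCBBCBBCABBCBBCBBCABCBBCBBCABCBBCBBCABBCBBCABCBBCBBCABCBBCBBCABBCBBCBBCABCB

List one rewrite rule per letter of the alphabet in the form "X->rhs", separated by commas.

A->B, B->BCB, C->BCA

  step 3 ⇒ step 4: BCBBCABCBBCBBCABBCBBCABCBBCBBCABCBBCBBCABCBBCBBCABBCBBCBBCABCBBCBBCABBCB ⇒ BCB·BCA·BCB·BCB·BCA·B·BCB·BCA·BCB·BCB·BCA·BCB·BCB·BCA·B·BCB·BCB·BCA·BCB·BCB·BCA·B·BCB·BCA·BCB·BCB·BCA·BCB·BCB·BCA·B·BCB·BCA·BCB·BCB·BCA·BCB·BCB·BCA·B·BCB·BCA·BCB·BCB·BCA·BCB·BCB·BCA·B·BCB·BCB·BCA·BCB·BCB·BCA·BCB·BCB·BCA·B·BCB·BCA·BCB·BCB·BCA·BCB·BCB·BCA·B·BCB·BCB·BCA·BCB
    A ↦ B
    B ↦ BCB
    C ↦ BCA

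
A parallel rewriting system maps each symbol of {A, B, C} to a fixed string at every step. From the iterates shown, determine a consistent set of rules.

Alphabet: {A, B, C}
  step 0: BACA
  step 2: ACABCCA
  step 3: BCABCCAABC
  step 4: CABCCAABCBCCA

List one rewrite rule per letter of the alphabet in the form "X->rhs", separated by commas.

  step 3 ⇒ step 4: BCABCCAABC ⇒ C·A·BC·C·A·A·BC·BC·C·A
    A ↦ BC
    B ↦ C
    C ↦ A

A->BC, B->C, C->A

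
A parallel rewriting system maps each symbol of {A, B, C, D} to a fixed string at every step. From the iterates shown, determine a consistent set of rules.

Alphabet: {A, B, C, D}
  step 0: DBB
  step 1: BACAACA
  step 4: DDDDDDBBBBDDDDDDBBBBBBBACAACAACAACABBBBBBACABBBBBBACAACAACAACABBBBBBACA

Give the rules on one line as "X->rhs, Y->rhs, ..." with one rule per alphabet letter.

  step 0 ⇒ step 1: DBB ⇒ B·ACA·ACA
    B ↦ ACA
    D ↦ B
    A ↦ CCD  (constrained at step 1)
    C ↦ DDD  (constrained at step 1)

A->CCD, B->ACA, C->DDD, D->B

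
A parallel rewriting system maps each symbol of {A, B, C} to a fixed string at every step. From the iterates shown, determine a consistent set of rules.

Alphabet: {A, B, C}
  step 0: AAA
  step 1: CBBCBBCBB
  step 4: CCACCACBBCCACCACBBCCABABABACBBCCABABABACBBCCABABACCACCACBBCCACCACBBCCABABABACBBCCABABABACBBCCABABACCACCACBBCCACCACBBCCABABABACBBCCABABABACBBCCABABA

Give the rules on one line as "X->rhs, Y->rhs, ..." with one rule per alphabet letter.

  step 0 ⇒ step 1: AAA ⇒ CBB·CBB·CBB
    A ↦ CBB
    B ↦ BA  (constrained at step 1)
    C ↦ CCA  (constrained at step 1)

A->CBB, B->BA, C->CCA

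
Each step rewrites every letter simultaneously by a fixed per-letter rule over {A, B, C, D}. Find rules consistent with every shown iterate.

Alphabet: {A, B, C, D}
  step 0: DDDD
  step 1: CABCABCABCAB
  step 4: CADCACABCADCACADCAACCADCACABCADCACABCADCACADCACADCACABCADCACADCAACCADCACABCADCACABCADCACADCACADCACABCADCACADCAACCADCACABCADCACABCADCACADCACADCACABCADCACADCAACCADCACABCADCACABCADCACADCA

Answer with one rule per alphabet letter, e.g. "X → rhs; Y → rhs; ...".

  step 0 ⇒ step 1: DDDD ⇒ CAB·CAB·CAB·CAB
    D ↦ CAB
    A ↦ DCA  (constrained at step 1)
    B ↦ AC  (constrained at step 1)
    C ↦ CA  (constrained at step 1)

A->DCA, B->AC, C->CA, D->CAB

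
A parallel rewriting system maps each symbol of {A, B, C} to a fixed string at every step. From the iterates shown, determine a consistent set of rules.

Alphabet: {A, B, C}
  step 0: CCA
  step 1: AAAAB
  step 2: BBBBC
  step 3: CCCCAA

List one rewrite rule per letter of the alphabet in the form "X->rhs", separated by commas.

A->B, B->C, C->AA

  step 2 ⇒ step 3: BBBBC ⇒ C·C·C·C·AA
    B ↦ C
    C ↦ AA
  step 0 ⇒ step 1: CCA ⇒ AA·AA·B
    A ↦ B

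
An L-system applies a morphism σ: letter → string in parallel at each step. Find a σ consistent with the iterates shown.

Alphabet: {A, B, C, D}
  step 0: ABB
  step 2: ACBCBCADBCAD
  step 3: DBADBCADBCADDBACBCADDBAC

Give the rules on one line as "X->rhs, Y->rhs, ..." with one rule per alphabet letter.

  step 2 ⇒ step 3: ACBCBCADBCAD ⇒ DB·AD·BC·AD·BC·AD·DB·AC·BC·AD·DB·AC
    A ↦ DB
    B ↦ BC
    C ↦ AD
    D ↦ AC

A->DB, B->BC, C->AD, D->AC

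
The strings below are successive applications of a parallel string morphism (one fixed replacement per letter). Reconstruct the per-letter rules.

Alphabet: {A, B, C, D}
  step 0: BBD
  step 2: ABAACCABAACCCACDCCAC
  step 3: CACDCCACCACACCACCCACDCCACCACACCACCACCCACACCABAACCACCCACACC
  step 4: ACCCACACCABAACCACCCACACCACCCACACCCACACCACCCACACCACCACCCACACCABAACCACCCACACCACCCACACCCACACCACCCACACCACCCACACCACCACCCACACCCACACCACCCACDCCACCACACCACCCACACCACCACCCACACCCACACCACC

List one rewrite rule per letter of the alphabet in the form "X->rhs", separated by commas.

A->CAC, B->DC, C->ACC, D->ABA

  step 3 ⇒ step 4: CACDCCACCACACCACCCACDCCACCACACCACCACCCACACCABAACCACCCACACC ⇒ ACC·CAC·ACC·ABA·ACC·ACC·CAC·ACC·ACC·CAC·ACC·CAC·ACC·ACC·CAC·ACC·ACC·ACC·CAC·ACC·ABA·ACC·ACC·CAC·ACC·ACC·CAC·ACC·CAC·ACC·ACC·CAC·ACC·ACC·CAC·ACC·ACC·ACC·CAC·ACC·CAC·ACC·ACC·CAC·DC·CAC·CAC·ACC·ACC·CAC·ACC·ACC·ACC·CAC·ACC·CAC·ACC·ACC
    A ↦ CAC
    B ↦ DC
    C ↦ ACC
    D ↦ ABA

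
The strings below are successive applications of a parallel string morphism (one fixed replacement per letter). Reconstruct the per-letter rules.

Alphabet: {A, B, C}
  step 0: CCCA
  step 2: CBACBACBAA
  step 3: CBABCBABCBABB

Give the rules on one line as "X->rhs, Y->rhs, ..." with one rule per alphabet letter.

  step 2 ⇒ step 3: CBACBACBAA ⇒ CB·A·B·CB·A·B·CB·A·B·B
    A ↦ B
    B ↦ A
    C ↦ CB

A->B, B->A, C->CB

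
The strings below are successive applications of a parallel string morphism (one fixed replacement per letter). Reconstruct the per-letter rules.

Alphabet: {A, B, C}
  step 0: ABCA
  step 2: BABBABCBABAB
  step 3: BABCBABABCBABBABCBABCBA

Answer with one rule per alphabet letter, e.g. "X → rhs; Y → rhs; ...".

A->BC, B->BA, C->B

  step 2 ⇒ step 3: BABBABCBABAB ⇒ BA·BC·BA·BA·BC·BA·B·BA·BC·BA·BC·BA
    A ↦ BC
    B ↦ BA
    C ↦ B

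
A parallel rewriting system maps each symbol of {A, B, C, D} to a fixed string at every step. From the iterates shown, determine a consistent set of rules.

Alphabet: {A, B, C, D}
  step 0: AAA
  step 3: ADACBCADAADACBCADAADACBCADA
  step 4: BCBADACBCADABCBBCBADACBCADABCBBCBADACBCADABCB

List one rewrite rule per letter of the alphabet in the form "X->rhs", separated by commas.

  step 3 ⇒ step 4: ADACBCADAADACBCADAADACBCADA ⇒ B·C·B·ADA·CBC·ADA·B·C·B·B·C·B·ADA·CBC·ADA·B·C·B·B·C·B·ADA·CBC·ADA·B·C·B
    A ↦ B
    B ↦ CBC
    C ↦ ADA
    D ↦ C

A->B, B->CBC, C->ADA, D->C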